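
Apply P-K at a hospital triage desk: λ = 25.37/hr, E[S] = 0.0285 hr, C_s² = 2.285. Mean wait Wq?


ρ = λ·E[S] = 25.37·0.0285 = 0.7230
E[S²] = E[S]²(1+C_s²) = 0.0285²·(1+2.285) = 0.002668
Wq = λ·E[S²]/(2(1−ρ)) = 25.37·0.002668/(2·0.2770) = 0.12221 hr

Final: 0.12221 hr


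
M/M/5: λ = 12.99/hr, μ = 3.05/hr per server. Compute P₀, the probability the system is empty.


a = λ/μ = 12.99/3.05 = 4.2590; ρ = a/c = 0.8518
Σ_{k=0}^{4} a^k/k! (terms k=0..4) = 1.00000 + 4.25902 + 9.06961 + 12.87587 + 13.70964 = 40.91414
Tail: a^5/(5!(1−ρ)) = 1401.34981/(120·0.1482) = 78.80009
P₀ = 1/(40.91414 + 78.80009) = 1/119.71423 = 0.008353

Final: 0.008353


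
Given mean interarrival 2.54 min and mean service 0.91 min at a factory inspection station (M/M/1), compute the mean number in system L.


λ = 60/2.54 = 23.6220 /hr
μ = 60/0.91 = 65.9341 /hr
ρ = λ/μ = 23.6220/65.9341 = 0.3583
L = ρ/(1−ρ) = 0.3583/0.6417 = 0.5583

Final: 0.5583


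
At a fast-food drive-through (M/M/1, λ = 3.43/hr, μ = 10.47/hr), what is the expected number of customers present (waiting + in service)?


ρ = λ/μ = 3.43/10.47 = 0.3276
L = ρ/(1−ρ) = 0.3276/(1 − 0.3276) = 0.3276/0.6724 = 0.4872

Final: 0.4872


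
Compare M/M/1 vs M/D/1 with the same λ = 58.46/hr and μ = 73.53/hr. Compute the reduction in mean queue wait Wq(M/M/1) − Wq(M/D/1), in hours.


ρ = 58.46/73.53 = 0.7950
Wq(M/M/1) = ρ/(μ−λ) = 0.7950/15.07 = 0.05276 hr
Wq(M/D/1) = ρ/(2(μ−λ)) = 0.02638 hr
Savings = 0.05276 − 0.02638 = 0.02638 hr

Final: 0.02638 hr


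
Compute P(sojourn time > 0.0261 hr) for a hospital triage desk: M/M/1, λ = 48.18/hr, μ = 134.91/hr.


W ~ Exponential(μ−λ) for M/M/1.
μ − λ = 134.91 − 48.18 = 86.7300
P(W > t) = e^{−(μ−λ)t} = e^{−2.2637} = 0.103970

Final: 0.103970


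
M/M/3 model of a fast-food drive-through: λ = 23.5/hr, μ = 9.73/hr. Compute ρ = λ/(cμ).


ρ = λ/(cμ) = 23.5/(3·9.73) = 23.5/29.19 = 0.8051

Final: 0.8051


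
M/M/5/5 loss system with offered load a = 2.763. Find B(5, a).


B(c,a) = (a^c/c!) / Σ_{k=0}^{c} a^k/k!
a^5/5! = 1.341909
Σ terms (k=0..5): 1.00000 + 2.76300 + 3.81708 + 3.51553 + 2.42836 + 1.34191 = 14.865884
B = 1.341909/14.865884 = 0.090268

Final: 0.090268


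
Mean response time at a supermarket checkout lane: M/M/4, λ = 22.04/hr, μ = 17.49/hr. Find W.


a = 1.2601; ρ = 0.3150; P₀ = 0.282403
Lq = P₀·a^c·ρ/(c!(1−ρ)²) = 0.01992
Wq = Lq/λ = 0.01992/22.04 = 0.0009040 hr
W = Wq + 1/μ = 0.0009040 + 0.05718 = 0.05808 hr

Final: 0.05808 hr


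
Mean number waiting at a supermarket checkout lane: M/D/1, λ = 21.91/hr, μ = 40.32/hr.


ρ = 21.91/40.32 = 0.5434
M/D/1: Lq = ρ²/(2(1−ρ)) = 0.2953/(2·0.4566) = 0.32336

Final: 0.32336


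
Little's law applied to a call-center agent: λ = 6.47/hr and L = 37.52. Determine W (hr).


W = L/λ = 37.52/6.47 = 5.7991 hr

Final: 5.7991 hr


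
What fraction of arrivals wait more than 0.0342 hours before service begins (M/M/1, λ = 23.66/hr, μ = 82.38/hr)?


ρ = 23.66/82.38 = 0.2872
P(Wq > t) = ρ·e^{−(μ−λ)t} = 0.2872·e^{−2.0082}
= 0.2872·0.134227 = 0.038551

Final: 0.038551


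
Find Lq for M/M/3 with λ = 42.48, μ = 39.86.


a = λ/μ = 1.0657; ρ = a/3 = 0.3552
P₀ = 0.339384
Lq = P₀·a^c·ρ / (c!·(1−ρ)²) = 0.339384·1.21044·0.3552/(6·0.41571)
= 0.05851

Final: 0.05851


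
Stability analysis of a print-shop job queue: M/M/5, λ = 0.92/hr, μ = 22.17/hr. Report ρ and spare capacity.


Total capacity cμ = 5·22.17 = 110.85/hr
ρ = λ/(cμ) = 0.92/110.85 = 0.008300
Stable ⇔ ρ < 1: YES
Spare capacity = cμ − λ = 110.85 − 0.92 = 109.93/hr

Final: ρ = 0.008300; stable; margin = 109.93/hr


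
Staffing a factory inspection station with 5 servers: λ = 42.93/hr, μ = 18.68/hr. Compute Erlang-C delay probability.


a = λ/μ = 2.2982; ρ = a/5 = 0.4596
P₀ = 0.098883 (from M/M/c formula)
C(c,a) = [a^c/(c!(1−ρ))]·P₀ = [64.10916/(120·0.5404)]·0.098883
= 0.98867·0.098883 = 0.097762

Final: 0.097762


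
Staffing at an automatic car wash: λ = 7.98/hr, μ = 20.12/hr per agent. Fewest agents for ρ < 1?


Stability requires cμ > λ ⇔ c > λ/μ.
λ/μ = 7.98/20.12 = 0.3966
Minimum integer c = ⌊0.3966⌋ + 1 = 1
Check: 1·20.12 = 20.12 > 7.98, while 0·20.12 = 0.00 ≤ 7.98

Final: 1 servers


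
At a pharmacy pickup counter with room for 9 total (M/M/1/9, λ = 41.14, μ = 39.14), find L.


ρ = 41.14/39.14 = 1.0511
L = ρ[1 − (K+1)ρ^K + Kρ^(K+1)] / [(1−ρ)(1−ρ^(K+1))]
Numerator: 1.0511·(1 − 10·1.565998 + 9·1.646018) = 0.162064
Denominator: (-0.05110)·(-0.646018) = 0.033011
L = 0.162064/0.033011 = 4.9094

Final: 4.9094


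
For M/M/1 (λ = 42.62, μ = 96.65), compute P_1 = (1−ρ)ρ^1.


ρ = 42.62/96.65 = 0.4410
P_n = (1−ρ)·ρ^n = (1 − 0.4410)·0.4410^1 = 0.5590·0.440973 = 0.246516

Final: 0.246516


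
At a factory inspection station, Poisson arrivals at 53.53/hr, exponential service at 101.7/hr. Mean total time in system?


W = 1/(μ−λ) = 1/(101.7 − 53.53) = 1/48.17 = 0.02076 hr

Final: 0.02076 hr


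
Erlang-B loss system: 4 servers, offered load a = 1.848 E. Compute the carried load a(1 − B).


B(4,1.848) = 0.079752 (Erlang-B)
Carried load = a(1 − B) = 1.848·(1 − 0.079752) = 1.848·0.920248 = 1.7006 E

Final: 1.7006 Erlangs


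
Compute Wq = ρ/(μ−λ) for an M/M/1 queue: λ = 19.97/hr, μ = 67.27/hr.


ρ = 19.97/67.27 = 0.2969
Wq = ρ/(μ−λ) = 0.2969/(67.27 − 19.97) = 0.2969/47.30 = 0.006276 hr

Final: 0.006276 hr


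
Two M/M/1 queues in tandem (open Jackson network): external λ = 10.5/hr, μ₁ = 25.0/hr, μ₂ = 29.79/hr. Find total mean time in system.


Each node sees arrival rate λ = 10.5/hr (tandem ⇒ throughput preserved).
W₁ = 1/(μ₁−λ) = 1/(25.0−10.5) = 0.06897 hr
W₂ = 1/(μ₂−λ) = 1/(29.79−10.5) = 0.05184 hr
W_total = W₁ + W₂ = 0.06897 + 0.05184 = 0.12081 hr

Final: 0.12081 hr


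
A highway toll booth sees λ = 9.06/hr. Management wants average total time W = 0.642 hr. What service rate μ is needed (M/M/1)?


W = 1/(μ−λ) ⇒ μ − λ = 1/W = 1/0.642 = 1.5576
μ = λ + 1/W = 9.06 + 1.5576 = 10.6176 per hr

Final: 10.6176 /hr


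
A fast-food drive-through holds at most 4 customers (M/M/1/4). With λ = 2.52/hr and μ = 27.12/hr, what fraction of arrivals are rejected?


ρ = λ/μ = 2.52/27.12 = 0.09292
P_K = (1−ρ)ρ^K/(1−ρ^(K+1)) = (0.9071·0.00007455)/(1 − 0.000006927)
= 0.00006762/0.999993 = 0.00006762

Final: 0.00006762


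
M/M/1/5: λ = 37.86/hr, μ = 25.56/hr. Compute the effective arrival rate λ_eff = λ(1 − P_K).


ρ = 1.4812; P_K = (1−ρ)ρ^5/(1−ρ^6) = 0.358860
λ_eff = λ(1 − P_K) = 37.86·(1 − 0.358860) = 37.86·0.641140 = 24.2736 /hr

Final: 24.2736 /hr


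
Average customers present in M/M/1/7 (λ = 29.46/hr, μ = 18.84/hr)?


ρ = 29.46/18.84 = 1.5637
L = ρ[1 − (K+1)ρ^K + Kρ^(K+1)] / [(1−ρ)(1−ρ^(K+1))]
Numerator: 1.5637·(1 − 8·22.859299 + 7·35.744955) = 106.863322
Denominator: (-0.5637)·(-34.744955) = 19.585532
L = 106.863322/19.585532 = 5.4562

Final: 5.4562


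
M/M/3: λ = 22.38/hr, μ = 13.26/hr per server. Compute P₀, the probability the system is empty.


a = λ/μ = 22.38/13.26 = 1.6878; ρ = a/c = 0.5626
Σ_{k=0}^{2} a^k/k! (terms k=0..2) = 1.00000 + 1.68778 + 1.42431 = 4.11209
Tail: a^3/(3!(1−ρ)) = 4.80784/(6·0.4374) = 1.83195
P₀ = 1/(4.11209 + 1.83195) = 1/5.94404 = 0.168236

Final: 0.168236


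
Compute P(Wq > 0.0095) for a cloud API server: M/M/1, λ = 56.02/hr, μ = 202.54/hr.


ρ = 56.02/202.54 = 0.2766
P(Wq > t) = ρ·e^{−(μ−λ)t} = 0.2766·e^{−1.3919}
= 0.2766·0.248593 = 0.068758

Final: 0.068758


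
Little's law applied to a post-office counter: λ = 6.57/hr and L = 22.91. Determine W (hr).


W = L/λ = 22.91/6.57 = 3.4871 hr

Final: 3.4871 hr


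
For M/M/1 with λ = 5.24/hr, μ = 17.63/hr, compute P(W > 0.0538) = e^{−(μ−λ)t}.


W ~ Exponential(μ−λ) for M/M/1.
μ − λ = 17.63 − 5.24 = 12.3900
P(W > t) = e^{−(μ−λ)t} = e^{−0.6666} = 0.513461

Final: 0.513461


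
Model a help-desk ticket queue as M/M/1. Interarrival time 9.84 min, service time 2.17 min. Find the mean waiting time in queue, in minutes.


λ = 60/9.84 = 6.0976 /hr
μ = 60/2.17 = 27.6498 /hr
ρ = λ/μ = 6.0976/27.6498 = 0.2205
Wq = ρ/(μ−λ) = 0.2205/(27.6498−6.0976) = 0.01023 hr
In minutes: 0.01023·60 = 0.6139 min

Final: 0.6139 min


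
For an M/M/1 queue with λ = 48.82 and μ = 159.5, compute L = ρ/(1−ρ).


ρ = λ/μ = 48.82/159.5 = 0.3061
L = ρ/(1−ρ) = 0.3061/(1 − 0.3061) = 0.3061/0.6939 = 0.4411

Final: 0.4411


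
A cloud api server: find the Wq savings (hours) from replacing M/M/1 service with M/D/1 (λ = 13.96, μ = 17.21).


ρ = 13.96/17.21 = 0.8112
Wq(M/M/1) = ρ/(μ−λ) = 0.8112/3.25 = 0.24959 hr
Wq(M/D/1) = ρ/(2(μ−λ)) = 0.12479 hr
Savings = 0.24959 − 0.12479 = 0.12479 hr

Final: 0.12479 hr


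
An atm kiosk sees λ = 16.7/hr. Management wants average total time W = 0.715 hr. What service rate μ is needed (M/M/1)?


W = 1/(μ−λ) ⇒ μ − λ = 1/W = 1/0.715 = 1.3986
μ = λ + 1/W = 16.7 + 1.3986 = 18.0986 per hr

Final: 18.0986 /hr


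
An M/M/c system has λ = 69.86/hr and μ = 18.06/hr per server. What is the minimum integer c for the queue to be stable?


Stability requires cμ > λ ⇔ c > λ/μ.
λ/μ = 69.86/18.06 = 3.8682
Minimum integer c = ⌊3.8682⌋ + 1 = 4
Check: 4·18.06 = 72.24 > 69.86, while 3·18.06 = 54.18 ≤ 69.86

Final: 4 servers


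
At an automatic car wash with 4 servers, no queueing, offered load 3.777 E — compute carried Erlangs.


B(4,3.777) = 0.288720 (Erlang-B)
Carried load = a(1 − B) = 3.777·(1 − 0.288720) = 3.777·0.711280 = 2.6865 E

Final: 2.6865 Erlangs


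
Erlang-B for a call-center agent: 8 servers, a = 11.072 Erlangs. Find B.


B(c,a) = (a^c/c!) / Σ_{k=0}^{c} a^k/k!
a^8/8! = 5601.290453
Σ terms (k=0..8): 1.00000 + 11.07200 + 61.29459 + 226.21791 + 626.17117 + 1386.59343 + 2558.72708 + 4047.17518 + 5601.29045 = 14519.541823
B = 5601.290453/14519.541823 = 0.385776

Final: 0.385776


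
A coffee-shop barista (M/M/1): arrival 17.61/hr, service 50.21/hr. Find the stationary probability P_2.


ρ = 17.61/50.21 = 0.3507
P_n = (1−ρ)·ρ^n = (1 − 0.3507)·0.3507^2 = 0.6493·0.123009 = 0.079867

Final: 0.079867


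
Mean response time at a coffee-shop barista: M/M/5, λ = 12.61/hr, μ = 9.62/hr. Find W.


a = 1.3108; ρ = 0.2622; P₀ = 0.269395
Lq = P₀·a^c·ρ/(c!(1−ρ)²) = 0.004184
Wq = Lq/λ = 0.004184/12.61 = 0.0003318 hr
W = Wq + 1/μ = 0.0003318 + 0.10395 = 0.10428 hr

Final: 0.10428 hr


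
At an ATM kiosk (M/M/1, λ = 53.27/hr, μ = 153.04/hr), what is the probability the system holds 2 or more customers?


ρ = 53.27/153.04 = 0.3481
P(N ≥ n) = ρ^n = 0.3481^2 = 0.121159

Final: 0.121159


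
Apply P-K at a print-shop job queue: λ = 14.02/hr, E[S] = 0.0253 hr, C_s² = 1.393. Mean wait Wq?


ρ = λ·E[S] = 14.02·0.0253 = 0.3547
E[S²] = E[S]²(1+C_s²) = 0.0253²·(1+1.393) = 0.001532
Wq = λ·E[S²]/(2(1−ρ)) = 14.02·0.001532/(2·0.6453) = 0.01664 hr

Final: 0.01664 hr


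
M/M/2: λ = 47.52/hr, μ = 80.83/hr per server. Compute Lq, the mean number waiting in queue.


a = λ/μ = 0.5879; ρ = a/2 = 0.2940
P₀ = 0.545654
Lq = P₀·a^c·ρ / (c!·(1−ρ)²) = 0.545654·0.34563·0.2940/(2·0.49851)
= 0.05560

Final: 0.05560


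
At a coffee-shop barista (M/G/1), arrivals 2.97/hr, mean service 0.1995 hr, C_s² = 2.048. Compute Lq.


ρ = λ·E[S] = 2.97·0.1995 = 0.5925
Lq = ρ²(1+C_s²)/(2(1−ρ)) = 0.3511·(1+2.048)/(2·0.4075)
= 0.3511·3.0480/0.8150 = 1.31302

Final: 1.31302


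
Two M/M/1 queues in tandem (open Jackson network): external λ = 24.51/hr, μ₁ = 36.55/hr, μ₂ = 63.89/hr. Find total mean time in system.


Each node sees arrival rate λ = 24.51/hr (tandem ⇒ throughput preserved).
W₁ = 1/(μ₁−λ) = 1/(36.55−24.51) = 0.08306 hr
W₂ = 1/(μ₂−λ) = 1/(63.89−24.51) = 0.02539 hr
W_total = W₁ + W₂ = 0.08306 + 0.02539 = 0.10845 hr

Final: 0.10845 hr


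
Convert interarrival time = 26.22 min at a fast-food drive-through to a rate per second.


λ = 1/(interarrival time) in consistent units.
1 second = 0.0166667 min, so λ = 0.0166667/26.22 = 0.0006356 per second

Final: 0.0006356 /sec


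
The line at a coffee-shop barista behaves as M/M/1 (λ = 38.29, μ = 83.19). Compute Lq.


ρ = 38.29/83.19 = 0.4603
Lq = ρ²/(1−ρ) = 0.2119/0.5397 = 0.3925

Final: 0.3925


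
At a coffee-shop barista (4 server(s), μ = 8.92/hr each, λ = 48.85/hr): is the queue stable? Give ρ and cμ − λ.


Total capacity cμ = 4·8.92 = 35.68/hr
ρ = λ/(cμ) = 48.85/35.68 = 1.3691
Stable ⇔ ρ < 1: NO
Spare capacity = cμ − λ = 35.68 − 48.85 = -13.17/hr

Final: ρ = 1.3691; unstable; margin = -13.17/hr


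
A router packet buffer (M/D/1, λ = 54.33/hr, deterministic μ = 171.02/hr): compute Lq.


ρ = 54.33/171.02 = 0.3177
M/D/1: Lq = ρ²/(2(1−ρ)) = 0.1009/(2·0.6823) = 0.07396

Final: 0.07396


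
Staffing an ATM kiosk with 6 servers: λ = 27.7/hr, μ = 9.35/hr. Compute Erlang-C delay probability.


a = λ/μ = 2.9626; ρ = a/6 = 0.4938
P₀ = 0.050888 (from M/M/c formula)
C(c,a) = [a^c/(c!(1−ρ))]·P₀ = [676.09691/(720·0.5062)]·0.050888
= 1.85490·0.050888 = 0.094392

Final: 0.094392


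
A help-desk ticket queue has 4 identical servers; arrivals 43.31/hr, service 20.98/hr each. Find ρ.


ρ = λ/(cμ) = 43.31/(4·20.98) = 43.31/83.92 = 0.5161

Final: 0.5161


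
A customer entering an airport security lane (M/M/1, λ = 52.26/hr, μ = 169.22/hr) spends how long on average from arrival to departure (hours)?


W = 1/(μ−λ) = 1/(169.22 − 52.26) = 1/116.96 = 0.008550 hr

Final: 0.008550 hr


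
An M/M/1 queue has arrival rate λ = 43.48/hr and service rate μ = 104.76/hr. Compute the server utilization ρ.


ρ = λ/μ = 43.48/104.76 = 0.4150

Final: 0.4150


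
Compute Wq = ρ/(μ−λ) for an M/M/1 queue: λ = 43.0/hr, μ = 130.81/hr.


ρ = 43.0/130.81 = 0.3287
Wq = ρ/(μ−λ) = 0.3287/(130.81 − 43.0) = 0.3287/87.81 = 0.003744 hr

Final: 0.003744 hr


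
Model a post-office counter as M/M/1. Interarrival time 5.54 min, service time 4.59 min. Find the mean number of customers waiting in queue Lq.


λ = 60/5.54 = 10.8303 /hr
μ = 60/4.59 = 13.0719 /hr
ρ = λ/μ = 10.8303/13.0719 = 0.8285
Lq = ρ²/(1−ρ) = 0.6864/0.1715 = 4.0031

Final: 4.0031


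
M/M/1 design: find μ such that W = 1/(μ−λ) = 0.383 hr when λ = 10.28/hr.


W = 1/(μ−λ) ⇒ μ − λ = 1/W = 1/0.383 = 2.6110
μ = λ + 1/W = 10.28 + 2.6110 = 12.8910 per hr

Final: 12.8910 /hr


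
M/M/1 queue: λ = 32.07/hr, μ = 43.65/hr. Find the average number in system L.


ρ = λ/μ = 32.07/43.65 = 0.7347
L = ρ/(1−ρ) = 0.7347/(1 − 0.7347) = 0.7347/0.2653 = 2.7694

Final: 2.7694


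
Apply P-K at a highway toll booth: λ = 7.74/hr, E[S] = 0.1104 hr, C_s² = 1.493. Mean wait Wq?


ρ = λ·E[S] = 7.74·0.1104 = 0.8545
E[S²] = E[S]²(1+C_s²) = 0.1104²·(1+1.493) = 0.030385
Wq = λ·E[S²]/(2(1−ρ)) = 7.74·0.030385/(2·0.1455) = 0.80816 hr

Final: 0.80816 hr


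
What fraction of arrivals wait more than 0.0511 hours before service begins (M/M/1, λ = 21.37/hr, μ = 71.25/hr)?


ρ = 21.37/71.25 = 0.2999
P(Wq > t) = ρ·e^{−(μ−λ)t} = 0.2999·e^{−2.5489}
= 0.2999·0.078170 = 0.023446

Final: 0.023446


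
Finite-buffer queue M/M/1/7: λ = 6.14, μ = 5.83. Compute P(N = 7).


ρ = λ/μ = 6.14/5.83 = 1.0532
P_K = (1−ρ)ρ^K/(1−ρ^(K+1)) = (-0.05317·1.437139)/(1 − 1.513556)
= -0.076417/-0.513556 = 0.148800

Final: 0.148800


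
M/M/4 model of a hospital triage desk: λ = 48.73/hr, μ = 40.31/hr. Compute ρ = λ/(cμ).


ρ = λ/(cμ) = 48.73/(4·40.31) = 48.73/161.24 = 0.3022

Final: 0.3022


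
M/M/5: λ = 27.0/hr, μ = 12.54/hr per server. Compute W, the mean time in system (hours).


a = 2.1531; ρ = 0.4306; P₀ = 0.114845
Lq = P₀·a^c·ρ/(c!(1−ρ)²) = 0.05882
Wq = Lq/λ = 0.05882/27.0 = 0.002179 hr
W = Wq + 1/μ = 0.002179 + 0.07974 = 0.08192 hr

Final: 0.08192 hr


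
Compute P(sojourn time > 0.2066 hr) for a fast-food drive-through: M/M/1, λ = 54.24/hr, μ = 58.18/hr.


W ~ Exponential(μ−λ) for M/M/1.
μ − λ = 58.18 − 54.24 = 3.9400
P(W > t) = e^{−(μ−λ)t} = e^{−0.8140} = 0.443080

Final: 0.443080


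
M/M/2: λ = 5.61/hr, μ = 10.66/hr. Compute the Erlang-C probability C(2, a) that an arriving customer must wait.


a = λ/μ = 0.5263; ρ = a/2 = 0.2631
P₀ = 0.583364 (from M/M/c formula)
C(c,a) = [a^c/(c!(1−ρ))]·P₀ = [0.27696/(2·0.7369)]·0.583364
= 0.18793·0.583364 = 0.109631

Final: 0.109631


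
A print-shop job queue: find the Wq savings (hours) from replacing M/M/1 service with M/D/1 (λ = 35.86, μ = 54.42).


ρ = 35.86/54.42 = 0.6589
Wq(M/M/1) = ρ/(μ−λ) = 0.6589/18.56 = 0.03550 hr
Wq(M/D/1) = ρ/(2(μ−λ)) = 0.01775 hr
Savings = 0.03550 − 0.01775 = 0.01775 hr

Final: 0.01775 hr


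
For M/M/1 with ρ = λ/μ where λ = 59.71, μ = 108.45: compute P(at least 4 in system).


ρ = 59.71/108.45 = 0.5506
P(N ≥ n) = ρ^n = 0.5506^4 = 0.091890

Final: 0.091890


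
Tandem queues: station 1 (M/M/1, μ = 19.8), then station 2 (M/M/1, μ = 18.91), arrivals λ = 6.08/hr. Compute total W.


Each node sees arrival rate λ = 6.08/hr (tandem ⇒ throughput preserved).
W₁ = 1/(μ₁−λ) = 1/(19.8−6.08) = 0.07289 hr
W₂ = 1/(μ₂−λ) = 1/(18.91−6.08) = 0.07794 hr
W_total = W₁ + W₂ = 0.07289 + 0.07794 = 0.15083 hr

Final: 0.15083 hr


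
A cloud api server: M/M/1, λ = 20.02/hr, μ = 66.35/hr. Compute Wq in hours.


ρ = 20.02/66.35 = 0.3017
Wq = ρ/(μ−λ) = 0.3017/(66.35 − 20.02) = 0.3017/46.33 = 0.006513 hr

Final: 0.006513 hr


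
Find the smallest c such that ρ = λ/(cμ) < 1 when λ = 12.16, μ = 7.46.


Stability requires cμ > λ ⇔ c > λ/μ.
λ/μ = 12.16/7.46 = 1.6300
Minimum integer c = ⌊1.6300⌋ + 1 = 2
Check: 2·7.46 = 14.92 > 12.16, while 1·7.46 = 7.46 ≤ 12.16

Final: 2 servers


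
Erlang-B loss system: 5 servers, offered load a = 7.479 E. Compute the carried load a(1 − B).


B(5,7.479) = 0.451875 (Erlang-B)
Carried load = a(1 − B) = 7.479·(1 − 0.451875) = 7.479·0.548125 = 4.0994 E

Final: 4.0994 Erlangs


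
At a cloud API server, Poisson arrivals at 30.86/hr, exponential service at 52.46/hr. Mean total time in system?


W = 1/(μ−λ) = 1/(52.46 − 30.86) = 1/21.60 = 0.04630 hr

Final: 0.04630 hr


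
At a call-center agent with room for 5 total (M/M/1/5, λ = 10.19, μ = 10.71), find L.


ρ = 10.19/10.71 = 0.9514
L = ρ[1 − (K+1)ρ^K + Kρ^(K+1)] / [(1−ρ)(1−ρ^(K+1))]
Numerator: 0.9514·(1 − 6·0.779693 + 5·0.741837) = 0.029520
Denominator: (0.04855)·(0.258163) = 0.012535
L = 0.029520/0.012535 = 2.3551

Final: 2.3551


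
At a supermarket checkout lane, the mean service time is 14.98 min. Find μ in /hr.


μ = 1/(service time) in consistent units.
1 hour = 60 min, so μ = 60/14.98 = 4.0053 per hour

Final: 4.0053 /hr


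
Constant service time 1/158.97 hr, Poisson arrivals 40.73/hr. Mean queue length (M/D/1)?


ρ = 40.73/158.97 = 0.2562
M/D/1: Lq = ρ²/(2(1−ρ)) = 0.06564/(2·0.7438) = 0.04413

Final: 0.04413


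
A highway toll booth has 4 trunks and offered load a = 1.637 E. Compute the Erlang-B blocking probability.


B(c,a) = (a^c/c!) / Σ_{k=0}^{c} a^k/k!
a^4/4! = 0.299215
Σ terms (k=0..4): 1.00000 + 1.63700 + 1.33988 + 0.73113 + 0.29922 = 5.007230
B = 0.299215/5.007230 = 0.059757

Final: 0.059757


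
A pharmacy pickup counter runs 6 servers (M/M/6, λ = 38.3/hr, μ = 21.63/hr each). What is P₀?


a = λ/μ = 38.3/21.63 = 1.7707; ρ = a/c = 0.2951
Σ_{k=0}^{5} a^k/k! (terms k=0..5) = 1.00000 + 1.77069 + 1.56767 + 0.92528 + 0.40960 + 0.14505 = 5.81830
Tail: a^6/(6!(1−ρ)) = 30.82148/(720·0.7049) = 0.06073
P₀ = 1/(5.81830 + 0.06073) = 1/5.87903 = 0.170096

Final: 0.170096


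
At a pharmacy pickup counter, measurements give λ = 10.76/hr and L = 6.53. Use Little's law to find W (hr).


W = L/λ = 6.53/10.76 = 0.6069 hr

Final: 0.6069 hr


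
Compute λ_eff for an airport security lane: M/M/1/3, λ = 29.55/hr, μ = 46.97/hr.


ρ = 0.6291; P_K = (1−ρ)ρ^3/(1−ρ^4) = 0.109505
λ_eff = λ(1 − P_K) = 29.55·(1 − 0.109505) = 29.55·0.890495 = 26.3141 /hr

Final: 26.3141 /hr


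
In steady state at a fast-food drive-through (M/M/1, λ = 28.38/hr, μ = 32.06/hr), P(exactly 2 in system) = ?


ρ = 28.38/32.06 = 0.8852
P_n = (1−ρ)·ρ^n = (1 − 0.8852)·0.8852^2 = 0.1148·0.783606 = 0.089946

Final: 0.089946


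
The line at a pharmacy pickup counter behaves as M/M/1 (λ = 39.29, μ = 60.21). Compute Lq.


ρ = 39.29/60.21 = 0.6525
Lq = ρ²/(1−ρ) = 0.4258/0.3475 = 1.2256

Final: 1.2256


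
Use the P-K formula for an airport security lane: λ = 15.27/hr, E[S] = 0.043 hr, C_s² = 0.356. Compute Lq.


ρ = λ·E[S] = 15.27·0.043 = 0.6566
Lq = ρ²(1+C_s²)/(2(1−ρ)) = 0.4311·(1+0.356)/(2·0.3434)
= 0.4311·1.3560/0.6868 = 0.85125

Final: 0.85125


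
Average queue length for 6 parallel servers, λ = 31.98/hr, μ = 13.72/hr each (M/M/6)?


a = λ/μ = 2.3309; ρ = a/6 = 0.3885
P₀ = 0.096846
Lq = P₀·a^c·ρ / (c!·(1−ρ)²) = 0.096846·160.37848·0.3885/(720·0.37395)
= 0.02241

Final: 0.02241


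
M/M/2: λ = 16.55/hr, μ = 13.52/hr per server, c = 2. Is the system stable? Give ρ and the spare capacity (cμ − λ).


Total capacity cμ = 2·13.52 = 27.04/hr
ρ = λ/(cμ) = 16.55/27.04 = 0.6121
Stable ⇔ ρ < 1: YES
Spare capacity = cμ − λ = 27.04 − 16.55 = 10.49/hr

Final: ρ = 0.6121; stable; margin = 10.49/hr


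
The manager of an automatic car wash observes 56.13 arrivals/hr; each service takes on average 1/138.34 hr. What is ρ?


ρ = λ/μ = 56.13/138.34 = 0.4057

Final: 0.4057


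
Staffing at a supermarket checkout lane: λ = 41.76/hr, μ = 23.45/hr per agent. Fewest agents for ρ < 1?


Stability requires cμ > λ ⇔ c > λ/μ.
λ/μ = 41.76/23.45 = 1.7808
Minimum integer c = ⌊1.7808⌋ + 1 = 2
Check: 2·23.45 = 46.90 > 41.76, while 1·23.45 = 23.45 ≤ 41.76

Final: 2 servers


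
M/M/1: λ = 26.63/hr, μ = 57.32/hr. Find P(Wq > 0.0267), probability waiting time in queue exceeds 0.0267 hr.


ρ = 26.63/57.32 = 0.4646
P(Wq > t) = ρ·e^{−(μ−λ)t} = 0.4646·e^{−0.8194}
= 0.4646·0.440686 = 0.204736

Final: 0.204736


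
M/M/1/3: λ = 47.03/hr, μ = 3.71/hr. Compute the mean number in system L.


ρ = 47.03/3.71 = 12.6765
L = ρ[1 − (K+1)ρ^K + Kρ^(K+1)] / [(1−ρ)(1−ρ^(K+1))]
Numerator: 12.6765·(1 − 4·2037.057122 + 3·25822.856184) = 878755.424062
Denominator: (-11.6765)·(-25821.856184) = 301510.191349
L = 878755.424062/301510.191349 = 2.9145

Final: 2.9145


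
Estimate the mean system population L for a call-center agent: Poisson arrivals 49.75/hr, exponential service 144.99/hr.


ρ = λ/μ = 49.75/144.99 = 0.3431
L = ρ/(1−ρ) = 0.3431/(1 − 0.3431) = 0.3431/0.6569 = 0.5224

Final: 0.5224


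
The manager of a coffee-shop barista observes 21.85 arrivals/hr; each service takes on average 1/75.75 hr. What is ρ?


ρ = λ/μ = 21.85/75.75 = 0.2884

Final: 0.2884


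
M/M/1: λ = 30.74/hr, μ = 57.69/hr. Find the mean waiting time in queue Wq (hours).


ρ = 30.74/57.69 = 0.5328
Wq = ρ/(μ−λ) = 0.5328/(57.69 − 30.74) = 0.5328/26.95 = 0.01977 hr

Final: 0.01977 hr


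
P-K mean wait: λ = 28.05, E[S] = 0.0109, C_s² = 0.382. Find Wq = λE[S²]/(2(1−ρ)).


ρ = λ·E[S] = 28.05·0.0109 = 0.3057
E[S²] = E[S]²(1+C_s²) = 0.0109²·(1+0.382) = 0.0001642
Wq = λ·E[S²]/(2(1−ρ)) = 28.05·0.0001642/(2·0.6943) = 0.003317 hr

Final: 0.003317 hr


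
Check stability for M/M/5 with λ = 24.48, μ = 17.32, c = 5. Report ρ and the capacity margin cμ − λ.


Total capacity cμ = 5·17.32 = 86.60/hr
ρ = λ/(cμ) = 24.48/86.60 = 0.2827
Stable ⇔ ρ < 1: YES
Spare capacity = cμ − λ = 86.60 − 24.48 = 62.12/hr

Final: ρ = 0.2827; stable; margin = 62.12/hr


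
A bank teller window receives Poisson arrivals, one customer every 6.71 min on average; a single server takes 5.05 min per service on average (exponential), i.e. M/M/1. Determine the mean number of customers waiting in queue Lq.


λ = 60/6.71 = 8.9419 /hr
μ = 60/5.05 = 11.8812 /hr
ρ = λ/μ = 8.9419/11.8812 = 0.7526
Lq = ρ²/(1−ρ) = 0.5664/0.2474 = 2.2896

Final: 2.2896


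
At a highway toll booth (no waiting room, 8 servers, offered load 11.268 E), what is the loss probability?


B(c,a) = (a^c/c!) / Σ_{k=0}^{c} a^k/k!
a^8/8! = 6445.463941
Σ terms (k=0..8): 1.00000 + 11.26800 + 63.48391 + 238.44557 + 671.70118 + 1513.74578 + 2842.81458 + 4576.11923 + 6445.46394 = 16364.042196
B = 6445.463941/16364.042196 = 0.393880

Final: 0.393880


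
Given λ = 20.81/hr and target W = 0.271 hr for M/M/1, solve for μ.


W = 1/(μ−λ) ⇒ μ − λ = 1/W = 1/0.271 = 3.6900
μ = λ + 1/W = 20.81 + 3.6900 = 24.5000 per hr

Final: 24.5000 /hr


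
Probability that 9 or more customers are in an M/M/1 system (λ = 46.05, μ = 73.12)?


ρ = 46.05/73.12 = 0.6298
P(N ≥ n) = ρ^n = 0.6298^9 = 0.015586

Final: 0.015586


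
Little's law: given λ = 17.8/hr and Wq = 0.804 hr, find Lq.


Lq = λWq = 17.8·0.804 = 14.3112

Final: 14.3112


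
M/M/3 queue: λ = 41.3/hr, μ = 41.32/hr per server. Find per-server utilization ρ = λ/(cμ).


ρ = λ/(cμ) = 41.3/(3·41.32) = 41.3/123.96 = 0.3332

Final: 0.3332


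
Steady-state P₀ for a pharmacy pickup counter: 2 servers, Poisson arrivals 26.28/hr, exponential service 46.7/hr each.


a = λ/μ = 26.28/46.7 = 0.5627; ρ = a/c = 0.2814
Σ_{k=0}^{1} a^k/k! (terms k=0..1) = 1.00000 + 0.56274 = 1.56274
Tail: a^2/(2!(1−ρ)) = 0.31668/(2·0.7186) = 0.22033
P₀ = 1/(1.56274 + 0.22033) = 1/1.78308 = 0.560829

Final: 0.560829


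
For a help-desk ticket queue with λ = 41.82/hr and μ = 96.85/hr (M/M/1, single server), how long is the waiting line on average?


ρ = 41.82/96.85 = 0.4318
Lq = ρ²/(1−ρ) = 0.1865/0.5682 = 0.3281

Final: 0.3281


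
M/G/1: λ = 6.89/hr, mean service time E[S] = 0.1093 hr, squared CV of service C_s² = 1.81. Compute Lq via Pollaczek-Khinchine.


ρ = λ·E[S] = 6.89·0.1093 = 0.7531
Lq = ρ²(1+C_s²)/(2(1−ρ)) = 0.5671·(1+1.81)/(2·0.2469)
= 0.5671·2.8100/0.4938 = 3.22696

Final: 3.22696


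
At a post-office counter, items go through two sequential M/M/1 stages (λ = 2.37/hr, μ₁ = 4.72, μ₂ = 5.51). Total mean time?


Each node sees arrival rate λ = 2.37/hr (tandem ⇒ throughput preserved).
W₁ = 1/(μ₁−λ) = 1/(4.72−2.37) = 0.42553 hr
W₂ = 1/(μ₂−λ) = 1/(5.51−2.37) = 0.31847 hr
W_total = W₁ + W₂ = 0.42553 + 0.31847 = 0.74400 hr

Final: 0.74400 hr


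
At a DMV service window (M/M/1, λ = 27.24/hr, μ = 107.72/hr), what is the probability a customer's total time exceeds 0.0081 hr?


W ~ Exponential(μ−λ) for M/M/1.
μ − λ = 107.72 − 27.24 = 80.4800
P(W > t) = e^{−(μ−λ)t} = e^{−0.6519} = 0.521061

Final: 0.521061


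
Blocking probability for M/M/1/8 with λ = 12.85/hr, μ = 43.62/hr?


ρ = λ/μ = 12.85/43.62 = 0.2946
P_K = (1−ρ)ρ^K/(1−ρ^(K+1)) = (0.7054·0.00005672)/(1 − 0.00001671)
= 0.00004001/0.999983 = 0.00004001

Final: 0.00004001


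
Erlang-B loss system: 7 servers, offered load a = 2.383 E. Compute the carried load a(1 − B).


B(7,2.383) = 0.008015 (Erlang-B)
Carried load = a(1 − B) = 2.383·(1 − 0.008015) = 2.383·0.991985 = 2.3639 E

Final: 2.3639 Erlangs


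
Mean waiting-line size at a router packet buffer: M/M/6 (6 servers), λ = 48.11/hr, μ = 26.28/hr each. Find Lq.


a = λ/μ = 1.8307; ρ = a/6 = 0.3051
P₀ = 0.160168
Lq = P₀·a^c·ρ / (c!·(1−ρ)²) = 0.160168·37.64090·0.3051/(720·0.48287)
= 0.005291

Final: 0.005291


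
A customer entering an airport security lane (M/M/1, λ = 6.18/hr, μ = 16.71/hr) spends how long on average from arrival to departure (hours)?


W = 1/(μ−λ) = 1/(16.71 − 6.18) = 1/10.53 = 0.09497 hr

Final: 0.09497 hr


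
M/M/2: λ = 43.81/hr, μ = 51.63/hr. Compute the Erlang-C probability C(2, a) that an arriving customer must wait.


a = λ/μ = 0.8485; ρ = a/2 = 0.4243
P₀ = 0.404229 (from M/M/c formula)
C(c,a) = [a^c/(c!(1−ρ))]·P₀ = [0.72002/(2·0.5757)]·0.404229
= 0.62531·0.404229 = 0.252767

Final: 0.252767


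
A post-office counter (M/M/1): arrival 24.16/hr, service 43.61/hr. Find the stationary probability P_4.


ρ = 24.16/43.61 = 0.5540
P_n = (1−ρ)·ρ^n = (1 − 0.5540)·0.5540^4 = 0.4460·0.094198 = 0.042012

Final: 0.042012


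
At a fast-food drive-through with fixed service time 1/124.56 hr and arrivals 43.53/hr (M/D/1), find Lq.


ρ = 43.53/124.56 = 0.3495
M/D/1: Lq = ρ²/(2(1−ρ)) = 0.1221/(2·0.6505) = 0.09387

Final: 0.09387


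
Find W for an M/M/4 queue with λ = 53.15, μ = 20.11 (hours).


a = 2.6430; ρ = 0.6607; P₀ = 0.061708
Lq = P₀·a^c·ρ/(c!(1−ρ)²) = 0.72022
Wq = Lq/λ = 0.72022/53.15 = 0.01355 hr
W = Wq + 1/μ = 0.01355 + 0.04973 = 0.06328 hr

Final: 0.06328 hr


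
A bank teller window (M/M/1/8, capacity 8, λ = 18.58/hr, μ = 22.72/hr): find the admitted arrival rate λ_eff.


ρ = 0.8178; P_K = (1−ρ)ρ^8/(1−ρ^9) = 0.043578
λ_eff = λ(1 − P_K) = 18.58·(1 − 0.043578) = 18.58·0.956422 = 17.7703 /hr

Final: 17.7703 /hr


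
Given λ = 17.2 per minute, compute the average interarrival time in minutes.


Mean interarrival time = 1/λ = 1/17.2 minute = 0.05814 minute
In minutes: 0.05814 × 1 = 0.05814 min

Final: 0.05814 min


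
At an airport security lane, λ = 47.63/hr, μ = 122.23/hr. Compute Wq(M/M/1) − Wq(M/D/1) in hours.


ρ = 47.63/122.23 = 0.3897
Wq(M/M/1) = ρ/(μ−λ) = 0.3897/74.60 = 0.005224 hr
Wq(M/D/1) = ρ/(2(μ−λ)) = 0.002612 hr
Savings = 0.005224 − 0.002612 = 0.002612 hr

Final: 0.002612 hr


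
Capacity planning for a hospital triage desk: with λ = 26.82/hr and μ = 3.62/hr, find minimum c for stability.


Stability requires cμ > λ ⇔ c > λ/μ.
λ/μ = 26.82/3.62 = 7.4088
Minimum integer c = ⌊7.4088⌋ + 1 = 8
Check: 8·3.62 = 28.96 > 26.82, while 7·3.62 = 25.34 ≤ 26.82

Final: 8 servers


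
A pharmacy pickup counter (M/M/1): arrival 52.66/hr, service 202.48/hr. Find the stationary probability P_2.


ρ = 52.66/202.48 = 0.2601
P_n = (1−ρ)·ρ^n = (1 − 0.2601)·0.2601^2 = 0.7399·0.067639 = 0.050048

Final: 0.050048


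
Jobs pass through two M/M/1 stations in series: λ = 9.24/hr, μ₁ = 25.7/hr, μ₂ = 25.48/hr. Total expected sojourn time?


Each node sees arrival rate λ = 9.24/hr (tandem ⇒ throughput preserved).
W₁ = 1/(μ₁−λ) = 1/(25.7−9.24) = 0.06075 hr
W₂ = 1/(μ₂−λ) = 1/(25.48−9.24) = 0.06158 hr
W_total = W₁ + W₂ = 0.06075 + 0.06158 = 0.12233 hr

Final: 0.12233 hr


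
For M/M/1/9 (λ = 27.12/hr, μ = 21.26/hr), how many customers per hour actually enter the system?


ρ = 1.2756; P_K = (1−ρ)ρ^9/(1−ρ^10) = 0.236834
λ_eff = λ(1 − P_K) = 27.12·(1 − 0.236834) = 27.12·0.763166 = 20.6970 /hr

Final: 20.6970 /hr


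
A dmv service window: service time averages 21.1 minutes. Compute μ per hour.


μ = 1/(service time) in consistent units.
1 hour = 60 min, so μ = 60/21.1 = 2.8436 per hour

Final: 2.8436 /hr


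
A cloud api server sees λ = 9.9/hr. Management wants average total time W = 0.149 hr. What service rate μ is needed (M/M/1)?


W = 1/(μ−λ) ⇒ μ − λ = 1/W = 1/0.149 = 6.7114
μ = λ + 1/W = 9.9 + 6.7114 = 16.6114 per hr

Final: 16.6114 /hr


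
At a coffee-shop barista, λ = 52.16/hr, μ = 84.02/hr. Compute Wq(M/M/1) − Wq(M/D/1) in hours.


ρ = 52.16/84.02 = 0.6208
Wq(M/M/1) = ρ/(μ−λ) = 0.6208/31.86 = 0.01949 hr
Wq(M/D/1) = ρ/(2(μ−λ)) = 0.009743 hr
Savings = 0.01949 − 0.009743 = 0.009743 hr

Final: 0.009743 hr


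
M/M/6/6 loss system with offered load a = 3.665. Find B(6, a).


B(c,a) = (a^c/c!) / Σ_{k=0}^{c} a^k/k!
a^6/6! = 3.365979
Σ terms (k=0..6): 1.00000 + 3.66500 + 6.71611 + 8.20485 + 7.51769 + 5.51047 + 3.36598 = 35.980107
B = 3.365979/35.980107 = 0.093551

Final: 0.093551


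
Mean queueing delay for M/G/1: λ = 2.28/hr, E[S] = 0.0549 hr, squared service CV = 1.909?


ρ = λ·E[S] = 2.28·0.0549 = 0.1252
E[S²] = E[S]²(1+C_s²) = 0.0549²·(1+1.909) = 0.008768
Wq = λ·E[S²]/(2(1−ρ)) = 2.28·0.008768/(2·0.8748) = 0.01143 hr

Final: 0.01143 hr


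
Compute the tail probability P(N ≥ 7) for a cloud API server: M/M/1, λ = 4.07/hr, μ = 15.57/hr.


ρ = 4.07/15.57 = 0.2614
P(N ≥ n) = ρ^n = 0.2614^7 = 0.00008340

Final: 0.00008340


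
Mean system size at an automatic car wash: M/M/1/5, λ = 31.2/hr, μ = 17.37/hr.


ρ = 31.2/17.37 = 1.7962
L = ρ[1 − (K+1)ρ^K + Kρ^(K+1)] / [(1−ρ)(1−ρ^(K+1))]
Numerator: 1.7962·(1 − 6·18.697084 + 5·33.583709) = 101.909294
Denominator: (-0.7962)·(-32.583709) = 25.943160
L = 101.909294/25.943160 = 3.9282

Final: 3.9282


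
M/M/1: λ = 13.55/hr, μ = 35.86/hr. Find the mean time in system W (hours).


W = 1/(μ−λ) = 1/(35.86 − 13.55) = 1/22.31 = 0.04482 hr

Final: 0.04482 hr


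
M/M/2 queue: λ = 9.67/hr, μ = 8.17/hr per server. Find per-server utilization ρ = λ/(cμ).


ρ = λ/(cμ) = 9.67/(2·8.17) = 9.67/16.34 = 0.5918

Final: 0.5918


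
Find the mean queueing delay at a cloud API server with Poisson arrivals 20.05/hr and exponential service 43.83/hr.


ρ = 20.05/43.83 = 0.4574
Wq = ρ/(μ−λ) = 0.4574/(43.83 − 20.05) = 0.4574/23.78 = 0.01924 hr

Final: 0.01924 hr


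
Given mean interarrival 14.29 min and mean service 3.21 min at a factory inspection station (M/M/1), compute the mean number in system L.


λ = 60/14.29 = 4.1987 /hr
μ = 60/3.21 = 18.6916 /hr
ρ = λ/μ = 4.1987/18.6916 = 0.2246
L = ρ/(1−ρ) = 0.2246/0.7754 = 0.2897

Final: 0.2897


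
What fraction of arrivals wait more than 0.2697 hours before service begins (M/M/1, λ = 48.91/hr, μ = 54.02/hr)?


ρ = 48.91/54.02 = 0.9054
P(Wq > t) = ρ·e^{−(μ−λ)t} = 0.9054·e^{−1.3782}
= 0.9054·0.252040 = 0.228198

Final: 0.228198


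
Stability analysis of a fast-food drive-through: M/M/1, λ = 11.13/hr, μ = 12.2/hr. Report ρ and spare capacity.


Total capacity cμ = 1·12.2 = 12.20/hr
ρ = λ/(cμ) = 11.13/12.20 = 0.9123
Stable ⇔ ρ < 1: YES
Spare capacity = cμ − λ = 12.20 − 11.13 = 1.07/hr

Final: ρ = 0.9123; stable; margin = 1.07/hr


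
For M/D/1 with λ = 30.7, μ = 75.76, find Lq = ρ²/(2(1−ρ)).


ρ = 30.7/75.76 = 0.4052
M/D/1: Lq = ρ²/(2(1−ρ)) = 0.1642/(2·0.5948) = 0.13804

Final: 0.13804


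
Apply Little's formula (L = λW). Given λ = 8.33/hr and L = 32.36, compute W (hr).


W = L/λ = 32.36/8.33 = 3.8848 hr

Final: 3.8848 hr


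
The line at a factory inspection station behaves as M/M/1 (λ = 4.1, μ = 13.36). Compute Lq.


ρ = 4.1/13.36 = 0.3069
Lq = ρ²/(1−ρ) = 0.09418/0.6931 = 0.1359

Final: 0.1359


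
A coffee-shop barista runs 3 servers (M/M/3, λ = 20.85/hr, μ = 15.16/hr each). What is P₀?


a = λ/μ = 20.85/15.16 = 1.3753; ρ = a/c = 0.4584
Σ_{k=0}^{2} a^k/k! (terms k=0..2) = 1.00000 + 1.37533 + 0.94577 = 3.32110
Tail: a^3/(3!(1−ρ)) = 2.60148/(6·0.5416) = 0.80062
P₀ = 1/(3.32110 + 0.80062) = 1/4.12171 = 0.242618

Final: 0.242618


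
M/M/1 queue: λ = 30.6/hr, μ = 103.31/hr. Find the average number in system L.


ρ = λ/μ = 30.6/103.31 = 0.2962
L = ρ/(1−ρ) = 0.2962/(1 − 0.2962) = 0.2962/0.7038 = 0.4208

Final: 0.4208


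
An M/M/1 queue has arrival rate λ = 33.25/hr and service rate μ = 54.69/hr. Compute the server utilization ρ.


ρ = λ/μ = 33.25/54.69 = 0.6080

Final: 0.6080


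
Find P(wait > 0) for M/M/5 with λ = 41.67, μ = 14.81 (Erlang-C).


a = λ/μ = 2.8136; ρ = a/5 = 0.5627
P₀ = 0.057286 (from M/M/c formula)
C(c,a) = [a^c/(c!(1−ρ))]·P₀ = [176.33650/(120·0.4373)]·0.057286
= 3.36054·0.057286 = 0.192513

Final: 0.192513


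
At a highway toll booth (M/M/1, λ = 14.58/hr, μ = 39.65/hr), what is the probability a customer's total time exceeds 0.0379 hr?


W ~ Exponential(μ−λ) for M/M/1.
μ − λ = 39.65 − 14.58 = 25.0700
P(W > t) = e^{−(μ−λ)t} = e^{−0.9502} = 0.386682

Final: 0.386682


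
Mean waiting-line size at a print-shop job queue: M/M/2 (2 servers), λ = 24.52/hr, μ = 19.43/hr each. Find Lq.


a = λ/μ = 1.2620; ρ = a/2 = 0.6310
P₀ = 0.226254
Lq = P₀·a^c·ρ / (c!·(1−ρ)²) = 0.226254·1.59256·0.6310/(2·0.13617)
= 0.83481

Final: 0.83481


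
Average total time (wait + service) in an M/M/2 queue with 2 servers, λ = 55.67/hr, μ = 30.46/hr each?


a = 1.8276; ρ = 0.9138; P₀ = 0.045030
Lq = P₀·a^c·ρ/(c!(1−ρ)²) = 9.25365
Wq = Lq/λ = 9.25365/55.67 = 0.16622 hr
W = Wq + 1/μ = 0.16622 + 0.03283 = 0.19905 hr

Final: 0.19905 hr


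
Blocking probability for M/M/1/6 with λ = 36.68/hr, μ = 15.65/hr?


ρ = λ/μ = 36.68/15.65 = 2.3438
P_K = (1−ρ)ρ^K/(1−ρ^(K+1)) = (-1.3438·165.763883)/(1 − 388.512410)
= -222.748527/-387.512410 = 0.574817

Final: 0.574817


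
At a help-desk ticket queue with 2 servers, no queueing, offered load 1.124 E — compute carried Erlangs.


B(2,1.124) = 0.229231 (Erlang-B)
Carried load = a(1 − B) = 1.124·(1 − 0.229231) = 1.124·0.770769 = 0.8663 E

Final: 0.8663 Erlangs


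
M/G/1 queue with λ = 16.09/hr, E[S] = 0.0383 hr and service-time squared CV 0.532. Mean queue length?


ρ = λ·E[S] = 16.09·0.0383 = 0.6162
Lq = ρ²(1+C_s²)/(2(1−ρ)) = 0.3798·(1+0.532)/(2·0.3838)
= 0.3798·1.5320/0.7675 = 0.75803

Final: 0.75803


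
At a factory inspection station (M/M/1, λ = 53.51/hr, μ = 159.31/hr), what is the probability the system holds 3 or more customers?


ρ = 53.51/159.31 = 0.3359
P(N ≥ n) = ρ^n = 0.3359^3 = 0.037894

Final: 0.037894


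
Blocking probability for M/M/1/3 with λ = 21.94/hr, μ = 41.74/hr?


ρ = λ/μ = 21.94/41.74 = 0.5256
P_K = (1−ρ)ρ^K/(1−ρ^(K+1)) = (0.4744·0.145229)/(1 − 0.076337)
= 0.068891/0.923663 = 0.074585

Final: 0.074585


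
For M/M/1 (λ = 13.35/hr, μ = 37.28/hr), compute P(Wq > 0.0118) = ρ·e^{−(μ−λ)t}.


ρ = 13.35/37.28 = 0.3581
P(Wq > t) = ρ·e^{−(μ−λ)t} = 0.3581·e^{−0.2824}
= 0.3581·0.753992 = 0.270005

Final: 0.270005


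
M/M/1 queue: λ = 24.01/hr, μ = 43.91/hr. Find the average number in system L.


ρ = λ/μ = 24.01/43.91 = 0.5468
L = ρ/(1−ρ) = 0.5468/(1 − 0.5468) = 0.5468/0.4532 = 1.2065

Final: 1.2065


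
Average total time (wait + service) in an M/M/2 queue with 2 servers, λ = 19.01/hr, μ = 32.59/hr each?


a = 0.5833; ρ = 0.2917; P₀ = 0.548402
Lq = P₀·a^c·ρ/(c!(1−ρ)²) = 0.05423
Wq = Lq/λ = 0.05423/19.01 = 0.002853 hr
W = Wq + 1/μ = 0.002853 + 0.03068 = 0.03354 hr

Final: 0.03354 hr


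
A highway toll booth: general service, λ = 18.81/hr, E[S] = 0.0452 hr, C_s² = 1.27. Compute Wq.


ρ = λ·E[S] = 18.81·0.0452 = 0.8502
E[S²] = E[S]²(1+C_s²) = 0.0452²·(1+1.27) = 0.004638
Wq = λ·E[S²]/(2(1−ρ)) = 18.81·0.004638/(2·0.1498) = 0.29120 hr

Final: 0.29120 hr


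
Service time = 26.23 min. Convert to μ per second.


μ = 1/(service time) in consistent units.
1 second = 0.0166667 min, so μ = 0.0166667/26.23 = 0.0006354 per second

Final: 0.0006354 /sec


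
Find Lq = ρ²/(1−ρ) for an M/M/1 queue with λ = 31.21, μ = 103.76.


ρ = 31.21/103.76 = 0.3008
Lq = ρ²/(1−ρ) = 0.09047/0.6992 = 0.1294

Final: 0.1294
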